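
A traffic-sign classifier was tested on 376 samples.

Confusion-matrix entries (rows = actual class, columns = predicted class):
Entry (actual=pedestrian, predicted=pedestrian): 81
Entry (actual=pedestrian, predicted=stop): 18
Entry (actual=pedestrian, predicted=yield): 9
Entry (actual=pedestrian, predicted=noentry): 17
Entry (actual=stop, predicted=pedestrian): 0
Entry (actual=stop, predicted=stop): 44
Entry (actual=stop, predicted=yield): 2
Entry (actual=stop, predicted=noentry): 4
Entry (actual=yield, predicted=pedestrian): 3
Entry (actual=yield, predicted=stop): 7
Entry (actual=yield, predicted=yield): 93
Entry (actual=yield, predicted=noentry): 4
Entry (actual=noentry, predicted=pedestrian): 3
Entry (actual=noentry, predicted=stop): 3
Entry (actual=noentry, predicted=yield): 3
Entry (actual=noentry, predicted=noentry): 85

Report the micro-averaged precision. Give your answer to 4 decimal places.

0.8059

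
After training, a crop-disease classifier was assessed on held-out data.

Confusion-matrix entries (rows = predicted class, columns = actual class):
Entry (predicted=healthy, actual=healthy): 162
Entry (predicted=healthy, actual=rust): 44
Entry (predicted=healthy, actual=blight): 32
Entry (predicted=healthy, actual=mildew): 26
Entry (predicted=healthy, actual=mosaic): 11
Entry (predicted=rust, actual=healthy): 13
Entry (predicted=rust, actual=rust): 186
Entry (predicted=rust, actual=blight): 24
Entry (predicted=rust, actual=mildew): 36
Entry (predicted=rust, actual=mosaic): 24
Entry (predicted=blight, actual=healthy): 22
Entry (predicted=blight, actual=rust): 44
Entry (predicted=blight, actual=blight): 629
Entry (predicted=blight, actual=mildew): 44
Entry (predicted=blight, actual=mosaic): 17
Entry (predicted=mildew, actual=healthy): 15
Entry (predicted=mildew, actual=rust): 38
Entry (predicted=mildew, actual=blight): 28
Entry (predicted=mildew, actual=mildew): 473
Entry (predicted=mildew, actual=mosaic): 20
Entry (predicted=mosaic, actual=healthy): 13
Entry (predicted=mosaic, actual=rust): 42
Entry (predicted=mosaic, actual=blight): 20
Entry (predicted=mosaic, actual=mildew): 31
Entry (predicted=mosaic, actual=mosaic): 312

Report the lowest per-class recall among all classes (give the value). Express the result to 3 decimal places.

0.525

Per-class recall (TP/(TP+FN)):
  healthy: TP=162, FN=13+22+15+13=63 → 162/225 = 0.7200
  rust: TP=186, FN=44+44+38+42=168 → 186/354 = 0.5254
  blight: TP=629, FN=32+24+28+20=104 → 629/733 = 0.8581
  mildew: TP=473, FN=26+36+44+31=137 → 473/610 = 0.7754
  mosaic: TP=312, FN=11+24+17+20=72 → 312/384 = 0.8125
Lowest is class 'rust' with recall = 0.525.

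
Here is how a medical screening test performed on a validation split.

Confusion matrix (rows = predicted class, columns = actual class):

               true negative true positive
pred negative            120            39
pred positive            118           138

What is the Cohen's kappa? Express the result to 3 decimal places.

Observed agreement pₒ = trace/N = 258/415 = 0.6217
Expected agreement pₑ = Σ (rowᵢ·colᵢ)/N² = (238·159 + 177·256)/415² = 0.4828
κ = (pₒ − pₑ)/(1 − pₑ) = (0.6217 − 0.4828)/(1 − 0.4828) = 0.269

0.269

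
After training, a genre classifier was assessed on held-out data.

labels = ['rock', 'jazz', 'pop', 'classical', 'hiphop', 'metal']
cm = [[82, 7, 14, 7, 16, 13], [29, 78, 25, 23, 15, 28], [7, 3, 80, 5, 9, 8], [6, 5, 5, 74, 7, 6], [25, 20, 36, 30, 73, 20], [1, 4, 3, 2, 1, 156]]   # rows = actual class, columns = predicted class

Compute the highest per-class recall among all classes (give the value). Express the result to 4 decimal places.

Per-class recall (TP/(TP+FN)):
  rock: TP=82, FN=7+14+7+16+13=57 → 82/139 = 0.58993
  jazz: TP=78, FN=29+25+23+15+28=120 → 78/198 = 0.39394
  pop: TP=80, FN=7+3+5+9+8=32 → 80/112 = 0.71429
  classical: TP=74, FN=6+5+5+7+6=29 → 74/103 = 0.71845
  hiphop: TP=73, FN=25+20+36+30+20=131 → 73/204 = 0.35784
  metal: TP=156, FN=1+4+3+2+1=11 → 156/167 = 0.93413
Highest is class 'metal' with recall = 0.9341.

0.9341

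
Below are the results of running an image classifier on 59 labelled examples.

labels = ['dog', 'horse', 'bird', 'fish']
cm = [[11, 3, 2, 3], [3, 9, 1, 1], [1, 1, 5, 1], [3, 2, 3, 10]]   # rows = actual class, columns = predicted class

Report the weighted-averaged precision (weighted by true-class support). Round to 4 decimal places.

0.6042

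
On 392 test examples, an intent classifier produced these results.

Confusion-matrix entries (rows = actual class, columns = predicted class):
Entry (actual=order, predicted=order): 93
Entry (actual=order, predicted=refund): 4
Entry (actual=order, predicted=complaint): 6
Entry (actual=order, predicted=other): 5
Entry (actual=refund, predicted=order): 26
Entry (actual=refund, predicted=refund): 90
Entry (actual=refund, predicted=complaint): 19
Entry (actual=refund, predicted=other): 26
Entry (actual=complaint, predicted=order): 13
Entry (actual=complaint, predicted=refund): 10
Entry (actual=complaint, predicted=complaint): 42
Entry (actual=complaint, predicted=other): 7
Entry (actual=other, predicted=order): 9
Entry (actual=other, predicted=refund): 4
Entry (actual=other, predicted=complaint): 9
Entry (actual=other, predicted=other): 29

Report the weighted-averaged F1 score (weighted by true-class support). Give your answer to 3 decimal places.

Per-class F1 score (2·TP/(2·TP+FP+FN)):
  order: TP=93, FP=26+13+9=48, FN=4+6+5=15 → 186/249 = 0.7470
  refund: TP=90, FP=4+10+4=18, FN=26+19+26=71 → 180/269 = 0.6691
  complaint: TP=42, FP=6+19+9=34, FN=13+10+7=30 → 84/148 = 0.5676
  other: TP=29, FP=5+26+7=38, FN=9+4+9=22 → 58/118 = 0.4915
Weighted-F1 score = Σ (supportᵢ/N)·F1 scoreᵢ with N=392: (108/392)·0.7470 + (161/392)·0.6691 + (72/392)·0.5676 + (51/392)·0.4915 = 0.649

0.649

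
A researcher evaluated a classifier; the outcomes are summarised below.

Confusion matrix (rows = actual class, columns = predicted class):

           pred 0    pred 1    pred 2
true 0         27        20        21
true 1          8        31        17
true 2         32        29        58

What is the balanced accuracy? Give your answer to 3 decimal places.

Balanced accuracy = mean of per-class recall.
  0: recall = 27/68 = 0.3971
  1: recall = 31/56 = 0.5536
  2: recall = 58/119 = 0.4874
Mean = (0.3971 + 0.5536 + 0.4874) / 3 = 0.479

0.479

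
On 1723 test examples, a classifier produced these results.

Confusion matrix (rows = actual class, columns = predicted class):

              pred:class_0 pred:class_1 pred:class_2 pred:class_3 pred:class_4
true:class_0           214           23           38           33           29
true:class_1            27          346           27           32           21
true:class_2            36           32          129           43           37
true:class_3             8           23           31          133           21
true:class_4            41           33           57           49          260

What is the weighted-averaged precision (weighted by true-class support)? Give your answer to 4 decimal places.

Per-class precision (TP/(TP+FP)):
  class_0: TP=214, FP=27+36+8+41=112 → 214/326 = 0.65644
  class_1: TP=346, FP=23+32+23+33=111 → 346/457 = 0.75711
  class_2: TP=129, FP=38+27+31+57=153 → 129/282 = 0.45745
  class_3: TP=133, FP=33+32+43+49=157 → 133/290 = 0.45862
  class_4: TP=260, FP=29+21+37+21=108 → 260/368 = 0.70652
Weighted-precision = Σ (supportᵢ/N)·precisionᵢ with N=1723: (337/1723)·0.65644 + (453/1723)·0.75711 + (277/1723)·0.45745 + (216/1723)·0.45862 + (440/1723)·0.70652 = 0.6389

0.6389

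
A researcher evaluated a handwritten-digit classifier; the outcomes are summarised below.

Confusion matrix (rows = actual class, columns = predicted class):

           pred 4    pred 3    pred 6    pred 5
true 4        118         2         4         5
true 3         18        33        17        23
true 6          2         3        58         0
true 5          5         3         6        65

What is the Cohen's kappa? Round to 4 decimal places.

0.6687

Observed agreement pₒ = trace/N = 274/362 = 0.75691
Expected agreement pₑ = Σ (rowᵢ·colᵢ)/N² = (129·143 + 91·41 + 63·85 + 79·93)/362² = 0.26617
κ = (pₒ − pₑ)/(1 − pₑ) = (0.75691 − 0.26617)/(1 − 0.26617) = 0.6687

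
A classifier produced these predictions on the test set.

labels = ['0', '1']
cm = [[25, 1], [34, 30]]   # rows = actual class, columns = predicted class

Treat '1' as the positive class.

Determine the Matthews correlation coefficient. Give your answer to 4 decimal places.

MCC = (TP·TN − FP·FN) / √((TP+FP)(TP+FN)(TN+FP)(TN+FN))
Numerator = 30·25 − 1·34 = 716
Denominator = √(31·64·26·59) = √3043456 = 1744.5504
MCC = 716 / 1744.5504 = 0.4104

0.4104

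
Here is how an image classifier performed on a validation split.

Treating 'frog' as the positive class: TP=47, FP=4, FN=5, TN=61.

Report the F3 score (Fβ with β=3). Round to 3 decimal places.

Fβ = (1+β²)·TP / ((1+β²)·TP + β²·FN + FP), with β²=9
= 10·47 / (10·47 + 9·5 + 4) = 0.906

0.906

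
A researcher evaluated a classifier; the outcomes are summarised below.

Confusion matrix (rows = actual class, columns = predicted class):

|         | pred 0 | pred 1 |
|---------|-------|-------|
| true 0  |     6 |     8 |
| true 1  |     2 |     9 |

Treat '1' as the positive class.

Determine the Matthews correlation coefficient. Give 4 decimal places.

0.2626

MCC = (TP·TN − FP·FN) / √((TP+FP)(TP+FN)(TN+FP)(TN+FN))
Numerator = 9·6 − 8·2 = 38
Denominator = √(17·11·14·8) = √20944 = 144.7204
MCC = 38 / 144.7204 = 0.2626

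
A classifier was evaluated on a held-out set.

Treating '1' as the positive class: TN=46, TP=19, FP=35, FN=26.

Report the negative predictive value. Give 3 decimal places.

0.639

NPV = TN/(TN+FN) = 46/(46+26) = 0.639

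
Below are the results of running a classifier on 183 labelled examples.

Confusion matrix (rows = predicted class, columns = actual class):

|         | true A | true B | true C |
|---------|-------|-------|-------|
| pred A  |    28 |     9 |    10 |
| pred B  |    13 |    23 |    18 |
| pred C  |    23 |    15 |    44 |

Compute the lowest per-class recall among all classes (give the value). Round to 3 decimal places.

Per-class recall (TP/(TP+FN)):
  A: TP=28, FN=13+23=36 → 28/64 = 0.4375
  B: TP=23, FN=9+15=24 → 23/47 = 0.4894
  C: TP=44, FN=10+18=28 → 44/72 = 0.6111
Lowest is class 'A' with recall = 0.438.

0.438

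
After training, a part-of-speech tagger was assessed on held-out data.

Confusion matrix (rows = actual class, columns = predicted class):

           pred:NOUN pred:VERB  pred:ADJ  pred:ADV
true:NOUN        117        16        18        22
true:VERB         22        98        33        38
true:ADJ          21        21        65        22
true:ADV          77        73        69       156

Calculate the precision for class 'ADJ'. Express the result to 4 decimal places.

precision = TP/(TP+FP).
ADJ: TP=65, FP=18+33+69=120 → 65/185 = 0.35135

0.3514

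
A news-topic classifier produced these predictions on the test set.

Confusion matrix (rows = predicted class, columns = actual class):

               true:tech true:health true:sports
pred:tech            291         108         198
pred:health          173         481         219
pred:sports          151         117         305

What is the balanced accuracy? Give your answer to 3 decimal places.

Balanced accuracy = mean of per-class recall.
  tech: recall = 291/615 = 0.4732
  health: recall = 481/706 = 0.6813
  sports: recall = 305/722 = 0.4224
Mean = (0.4732 + 0.6813 + 0.4224) / 3 = 0.526

0.526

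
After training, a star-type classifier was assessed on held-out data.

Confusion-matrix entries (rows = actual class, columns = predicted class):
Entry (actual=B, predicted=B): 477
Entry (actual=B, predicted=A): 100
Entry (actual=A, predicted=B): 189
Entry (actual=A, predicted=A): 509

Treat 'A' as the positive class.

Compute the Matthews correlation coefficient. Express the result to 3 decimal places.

0.554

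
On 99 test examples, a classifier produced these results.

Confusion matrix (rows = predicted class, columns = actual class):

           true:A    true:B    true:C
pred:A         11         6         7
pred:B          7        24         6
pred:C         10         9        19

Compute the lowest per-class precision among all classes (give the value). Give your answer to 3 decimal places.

Per-class precision (TP/(TP+FP)):
  A: TP=11, FP=6+7=13 → 11/24 = 0.4583
  B: TP=24, FP=7+6=13 → 24/37 = 0.6486
  C: TP=19, FP=10+9=19 → 19/38 = 0.5000
Lowest is class 'A' with precision = 0.458.

0.458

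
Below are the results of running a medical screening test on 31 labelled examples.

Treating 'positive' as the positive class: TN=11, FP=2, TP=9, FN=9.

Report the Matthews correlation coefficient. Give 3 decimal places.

MCC = (TP·TN − FP·FN) / √((TP+FP)(TP+FN)(TN+FP)(TN+FN))
Numerator = 9·11 − 2·9 = 81
Denominator = √(11·18·13·20) = √51480 = 226.8920
MCC = 81 / 226.8920 = 0.357

0.357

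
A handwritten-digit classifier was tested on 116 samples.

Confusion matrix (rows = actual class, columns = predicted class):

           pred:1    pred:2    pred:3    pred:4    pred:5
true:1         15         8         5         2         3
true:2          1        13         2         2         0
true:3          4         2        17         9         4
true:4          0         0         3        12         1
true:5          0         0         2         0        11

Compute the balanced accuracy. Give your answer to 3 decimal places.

Balanced accuracy = mean of per-class recall.
  1: recall = 15/33 = 0.4545
  2: recall = 13/18 = 0.7222
  3: recall = 17/36 = 0.4722
  4: recall = 12/16 = 0.7500
  5: recall = 11/13 = 0.8462
Mean = (0.4545 + 0.7222 + 0.4722 + 0.7500 + 0.8462) / 5 = 0.649

0.649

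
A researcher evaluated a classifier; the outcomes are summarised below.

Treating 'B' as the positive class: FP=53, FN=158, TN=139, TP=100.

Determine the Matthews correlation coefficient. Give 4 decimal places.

MCC = (TP·TN − FP·FN) / √((TP+FP)(TP+FN)(TN+FP)(TN+FN))
Numerator = 100·139 − 53·158 = 5526
Denominator = √(153·258·192·297) = √2250965376 = 47444.3398
MCC = 5526 / 47444.3398 = 0.1165

0.1165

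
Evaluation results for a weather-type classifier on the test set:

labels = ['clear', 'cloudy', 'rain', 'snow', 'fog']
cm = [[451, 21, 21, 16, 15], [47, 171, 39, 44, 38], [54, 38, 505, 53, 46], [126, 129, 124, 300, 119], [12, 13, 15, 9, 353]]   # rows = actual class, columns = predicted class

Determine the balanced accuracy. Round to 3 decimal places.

Balanced accuracy = mean of per-class recall.
  clear: recall = 451/524 = 0.8607
  cloudy: recall = 171/339 = 0.5044
  rain: recall = 505/696 = 0.7256
  snow: recall = 300/798 = 0.3759
  fog: recall = 353/402 = 0.8781
Mean = (0.8607 + 0.5044 + 0.7256 + 0.3759 + 0.8781) / 5 = 0.669

0.669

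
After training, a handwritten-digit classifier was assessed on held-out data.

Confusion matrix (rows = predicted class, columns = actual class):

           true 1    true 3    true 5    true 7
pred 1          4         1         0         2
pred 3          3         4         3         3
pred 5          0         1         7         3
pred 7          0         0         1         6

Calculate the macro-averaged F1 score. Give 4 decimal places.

Per-class F1 score (2·TP/(2·TP+FP+FN)):
  1: TP=4, FP=1+0+2=3, FN=3+0+0=3 → 8/14 = 0.57143
  3: TP=4, FP=3+3+3=9, FN=1+1+0=2 → 8/19 = 0.42105
  5: TP=7, FP=0+1+3=4, FN=0+3+1=4 → 14/22 = 0.63636
  7: TP=6, FP=0+0+1=1, FN=2+3+3=8 → 12/21 = 0.57143
Macro-F1 score = mean = (0.57143 + 0.42105 + 0.63636 + 0.57143) / 4 = 0.5501

0.5501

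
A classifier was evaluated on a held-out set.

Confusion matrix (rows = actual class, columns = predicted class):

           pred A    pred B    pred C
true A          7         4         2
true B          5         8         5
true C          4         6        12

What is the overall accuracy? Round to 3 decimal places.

0.509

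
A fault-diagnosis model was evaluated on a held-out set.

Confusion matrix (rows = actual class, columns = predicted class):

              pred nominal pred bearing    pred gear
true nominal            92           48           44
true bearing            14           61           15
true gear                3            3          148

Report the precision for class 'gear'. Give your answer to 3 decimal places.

One-vs-rest for 'gear': TP = diagonal; FP = other classes predicted 'gear'; FN = 'gear' predicted as other.
precision = TP/(TP+FP).
gear: TP=148, FP=44+15=59 → 148/207 = 0.7150

0.715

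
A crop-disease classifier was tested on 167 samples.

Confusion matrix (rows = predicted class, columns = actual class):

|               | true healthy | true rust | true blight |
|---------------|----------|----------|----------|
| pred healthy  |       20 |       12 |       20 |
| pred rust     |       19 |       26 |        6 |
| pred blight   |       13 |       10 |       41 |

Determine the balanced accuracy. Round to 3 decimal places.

Balanced accuracy = mean of per-class recall.
  healthy: recall = 20/52 = 0.3846
  rust: recall = 26/48 = 0.5417
  blight: recall = 41/67 = 0.6119
Mean = (0.3846 + 0.5417 + 0.6119) / 3 = 0.513

0.513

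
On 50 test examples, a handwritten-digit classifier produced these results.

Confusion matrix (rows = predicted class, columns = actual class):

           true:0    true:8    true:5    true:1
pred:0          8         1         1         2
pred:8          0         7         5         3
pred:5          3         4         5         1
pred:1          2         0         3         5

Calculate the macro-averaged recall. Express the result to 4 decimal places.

0.5026

Per-class recall (TP/(TP+FN)):
  0: TP=8, FN=0+3+2=5 → 8/13 = 0.61538
  8: TP=7, FN=1+4+0=5 → 7/12 = 0.58333
  5: TP=5, FN=1+5+3=9 → 5/14 = 0.35714
  1: TP=5, FN=2+3+1=6 → 5/11 = 0.45455
Macro-recall = mean = (0.61538 + 0.58333 + 0.35714 + 0.45455) / 4 = 0.5026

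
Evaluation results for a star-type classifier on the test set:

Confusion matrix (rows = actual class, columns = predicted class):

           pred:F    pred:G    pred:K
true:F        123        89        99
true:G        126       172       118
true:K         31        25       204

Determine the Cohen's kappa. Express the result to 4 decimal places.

0.2687

Observed agreement pₒ = trace/N = 499/987 = 0.50557
Expected agreement pₑ = Σ (rowᵢ·colᵢ)/N² = (311·280 + 416·286 + 260·421)/987² = 0.32388
κ = (pₒ − pₑ)/(1 − pₑ) = (0.50557 − 0.32388)/(1 − 0.32388) = 0.2687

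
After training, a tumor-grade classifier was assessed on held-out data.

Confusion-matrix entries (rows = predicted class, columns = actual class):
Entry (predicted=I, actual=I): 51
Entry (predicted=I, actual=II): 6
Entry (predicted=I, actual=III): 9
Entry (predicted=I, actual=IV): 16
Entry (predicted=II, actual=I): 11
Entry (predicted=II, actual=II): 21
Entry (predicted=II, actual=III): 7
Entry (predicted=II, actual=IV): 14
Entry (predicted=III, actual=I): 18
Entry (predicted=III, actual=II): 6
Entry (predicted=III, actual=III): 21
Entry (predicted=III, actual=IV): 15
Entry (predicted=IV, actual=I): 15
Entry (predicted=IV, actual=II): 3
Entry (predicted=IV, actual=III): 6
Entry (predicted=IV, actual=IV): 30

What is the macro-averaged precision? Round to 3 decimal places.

Per-class precision (TP/(TP+FP)):
  I: TP=51, FP=6+9+16=31 → 51/82 = 0.6220
  II: TP=21, FP=11+7+14=32 → 21/53 = 0.3962
  III: TP=21, FP=18+6+15=39 → 21/60 = 0.3500
  IV: TP=30, FP=15+3+6=24 → 30/54 = 0.5556
Macro-precision = mean = (0.6220 + 0.3962 + 0.3500 + 0.5556) / 4 = 0.481

0.481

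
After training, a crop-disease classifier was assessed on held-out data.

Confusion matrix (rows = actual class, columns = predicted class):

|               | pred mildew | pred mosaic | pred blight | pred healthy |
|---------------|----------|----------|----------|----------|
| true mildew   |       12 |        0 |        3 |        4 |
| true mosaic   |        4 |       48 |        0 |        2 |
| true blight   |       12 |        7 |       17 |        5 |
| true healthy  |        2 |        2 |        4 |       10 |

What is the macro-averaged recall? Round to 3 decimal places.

Per-class recall (TP/(TP+FN)):
  mildew: TP=12, FN=0+3+4=7 → 12/19 = 0.6316
  mosaic: TP=48, FN=4+0+2=6 → 48/54 = 0.8889
  blight: TP=17, FN=12+7+5=24 → 17/41 = 0.4146
  healthy: TP=10, FN=2+2+4=8 → 10/18 = 0.5556
Macro-recall = mean = (0.6316 + 0.8889 + 0.4146 + 0.5556) / 4 = 0.623

0.623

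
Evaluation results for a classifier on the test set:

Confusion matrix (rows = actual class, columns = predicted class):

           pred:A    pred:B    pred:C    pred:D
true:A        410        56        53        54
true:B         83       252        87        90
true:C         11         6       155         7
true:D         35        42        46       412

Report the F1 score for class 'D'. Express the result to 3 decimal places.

Treat 'D' as positive and all other classes as negative.
F1 score = 2·TP/(2·TP+FP+FN).
D: TP=412, FP=54+90+7=151, FN=35+42+46=123 → 824/1098 = 0.7505

0.750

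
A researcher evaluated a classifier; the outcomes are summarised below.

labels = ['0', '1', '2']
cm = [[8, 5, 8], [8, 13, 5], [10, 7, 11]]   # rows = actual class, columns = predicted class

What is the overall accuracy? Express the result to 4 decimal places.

Accuracy = trace / total = (8+13+11=32) / 75 = 32/75 = 0.4267

0.4267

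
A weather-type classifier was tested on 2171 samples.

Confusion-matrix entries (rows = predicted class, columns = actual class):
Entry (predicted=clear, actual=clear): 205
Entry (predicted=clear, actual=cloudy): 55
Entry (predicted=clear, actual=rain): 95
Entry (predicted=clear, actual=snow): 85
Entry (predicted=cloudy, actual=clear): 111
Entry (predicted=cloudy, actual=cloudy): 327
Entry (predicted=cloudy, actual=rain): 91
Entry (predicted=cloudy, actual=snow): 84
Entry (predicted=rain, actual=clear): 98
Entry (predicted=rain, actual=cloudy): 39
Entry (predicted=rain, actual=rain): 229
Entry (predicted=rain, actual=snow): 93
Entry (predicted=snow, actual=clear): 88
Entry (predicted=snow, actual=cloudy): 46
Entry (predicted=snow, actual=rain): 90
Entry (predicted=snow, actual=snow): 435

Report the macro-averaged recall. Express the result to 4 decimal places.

Per-class recall (TP/(TP+FN)):
  clear: TP=205, FN=111+98+88=297 → 205/502 = 0.40837
  cloudy: TP=327, FN=55+39+46=140 → 327/467 = 0.70021
  rain: TP=229, FN=95+91+90=276 → 229/505 = 0.45347
  snow: TP=435, FN=85+84+93=262 → 435/697 = 0.62410
Macro-recall = mean = (0.40837 + 0.70021 + 0.45347 + 0.62410) / 4 = 0.5465

0.5465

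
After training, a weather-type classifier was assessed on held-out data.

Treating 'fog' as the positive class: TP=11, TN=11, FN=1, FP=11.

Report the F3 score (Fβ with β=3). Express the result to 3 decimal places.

Fβ = (1+β²)·TP / ((1+β²)·TP + β²·FN + FP), with β²=9
= 10·11 / (10·11 + 9·1 + 11) = 0.846

0.846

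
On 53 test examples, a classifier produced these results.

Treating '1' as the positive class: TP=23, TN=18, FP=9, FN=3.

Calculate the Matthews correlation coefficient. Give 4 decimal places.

0.5635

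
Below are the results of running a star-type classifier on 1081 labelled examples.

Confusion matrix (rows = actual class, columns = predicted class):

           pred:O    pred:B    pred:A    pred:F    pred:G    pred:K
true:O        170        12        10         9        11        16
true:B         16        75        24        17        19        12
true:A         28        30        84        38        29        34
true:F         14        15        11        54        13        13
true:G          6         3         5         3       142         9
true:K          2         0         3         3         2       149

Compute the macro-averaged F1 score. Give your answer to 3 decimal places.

Per-class F1 score (2·TP/(2·TP+FP+FN)):
  O: TP=170, FP=16+28+14+6+2=66, FN=12+10+9+11+16=58 → 340/464 = 0.7328
  B: TP=75, FP=12+30+15+3+0=60, FN=16+24+17+19+12=88 → 150/298 = 0.5034
  A: TP=84, FP=10+24+11+5+3=53, FN=28+30+38+29+34=159 → 168/380 = 0.4421
  F: TP=54, FP=9+17+38+3+3=70, FN=14+15+11+13+13=66 → 108/244 = 0.4426
  G: TP=142, FP=11+19+29+13+2=74, FN=6+3+5+3+9=26 → 284/384 = 0.7396
  K: TP=149, FP=16+12+34+13+9=84, FN=2+0+3+3+2=10 → 298/392 = 0.7602
Macro-F1 score = mean = (0.7328 + 0.5034 + 0.4421 + 0.4426 + 0.7396 + 0.7602) / 6 = 0.603

0.603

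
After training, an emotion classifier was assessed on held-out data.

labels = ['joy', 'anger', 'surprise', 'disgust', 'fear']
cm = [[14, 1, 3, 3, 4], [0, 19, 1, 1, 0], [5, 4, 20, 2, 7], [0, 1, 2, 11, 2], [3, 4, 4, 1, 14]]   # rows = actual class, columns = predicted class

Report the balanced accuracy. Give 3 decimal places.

0.643

Balanced accuracy = mean of per-class recall.
  joy: recall = 14/25 = 0.5600
  anger: recall = 19/21 = 0.9048
  surprise: recall = 20/38 = 0.5263
  disgust: recall = 11/16 = 0.6875
  fear: recall = 14/26 = 0.5385
Mean = (0.5600 + 0.9048 + 0.5263 + 0.6875 + 0.5385) / 5 = 0.643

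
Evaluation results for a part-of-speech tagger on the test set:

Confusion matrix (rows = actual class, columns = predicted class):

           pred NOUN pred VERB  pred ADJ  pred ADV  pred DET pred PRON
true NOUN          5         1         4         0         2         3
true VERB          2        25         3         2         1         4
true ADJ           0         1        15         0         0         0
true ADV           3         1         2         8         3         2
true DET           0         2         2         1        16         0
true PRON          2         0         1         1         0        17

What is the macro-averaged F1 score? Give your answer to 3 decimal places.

0.633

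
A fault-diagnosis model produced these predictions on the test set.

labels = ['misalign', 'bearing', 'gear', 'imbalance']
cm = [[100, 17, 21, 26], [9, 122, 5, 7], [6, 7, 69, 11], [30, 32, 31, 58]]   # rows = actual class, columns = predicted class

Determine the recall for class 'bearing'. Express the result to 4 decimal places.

0.8531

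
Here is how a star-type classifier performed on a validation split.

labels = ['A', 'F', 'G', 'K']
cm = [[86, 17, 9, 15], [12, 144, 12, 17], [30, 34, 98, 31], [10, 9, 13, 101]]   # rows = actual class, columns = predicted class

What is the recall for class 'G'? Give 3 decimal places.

recall = TP/(TP+FN).
G: TP=98, FN=30+34+31=95 → 98/193 = 0.5078

0.508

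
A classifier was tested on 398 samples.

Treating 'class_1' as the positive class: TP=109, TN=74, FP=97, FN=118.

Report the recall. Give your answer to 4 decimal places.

Recall = TP/(TP+FN) = 109/(109+118) = 109/227 = 0.4802

0.4802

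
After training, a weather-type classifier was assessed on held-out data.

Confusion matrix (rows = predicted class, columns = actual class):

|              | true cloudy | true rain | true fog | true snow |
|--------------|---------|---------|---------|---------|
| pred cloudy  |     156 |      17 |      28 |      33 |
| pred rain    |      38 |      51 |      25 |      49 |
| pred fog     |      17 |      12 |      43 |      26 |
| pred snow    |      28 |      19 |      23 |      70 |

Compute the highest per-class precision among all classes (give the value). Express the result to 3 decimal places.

Per-class precision (TP/(TP+FP)):
  cloudy: TP=156, FP=17+28+33=78 → 156/234 = 0.6667
  rain: TP=51, FP=38+25+49=112 → 51/163 = 0.3129
  fog: TP=43, FP=17+12+26=55 → 43/98 = 0.4388
  snow: TP=70, FP=28+19+23=70 → 70/140 = 0.5000
Highest is class 'cloudy' with precision = 0.667.

0.667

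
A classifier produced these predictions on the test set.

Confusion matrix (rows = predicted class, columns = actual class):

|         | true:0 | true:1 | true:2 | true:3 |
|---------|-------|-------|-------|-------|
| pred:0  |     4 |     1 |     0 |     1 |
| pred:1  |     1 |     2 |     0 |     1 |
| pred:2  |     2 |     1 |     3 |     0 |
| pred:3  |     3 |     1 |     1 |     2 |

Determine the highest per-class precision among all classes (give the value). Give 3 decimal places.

0.667

Per-class precision (TP/(TP+FP)):
  0: TP=4, FP=1+0+1=2 → 4/6 = 0.6667
  1: TP=2, FP=1+0+1=2 → 2/4 = 0.5000
  2: TP=3, FP=2+1+0=3 → 3/6 = 0.5000
  3: TP=2, FP=3+1+1=5 → 2/7 = 0.2857
Highest is class '0' with precision = 0.667.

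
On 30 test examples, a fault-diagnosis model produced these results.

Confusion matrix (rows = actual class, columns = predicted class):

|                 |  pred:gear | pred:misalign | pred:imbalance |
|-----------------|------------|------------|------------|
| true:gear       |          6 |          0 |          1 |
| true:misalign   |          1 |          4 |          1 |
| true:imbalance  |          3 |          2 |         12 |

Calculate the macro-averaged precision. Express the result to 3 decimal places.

0.708

Per-class precision (TP/(TP+FP)):
  gear: TP=6, FP=1+3=4 → 6/10 = 0.6000
  misalign: TP=4, FP=0+2=2 → 4/6 = 0.6667
  imbalance: TP=12, FP=1+1=2 → 12/14 = 0.8571
Macro-precision = mean = (0.6000 + 0.6667 + 0.8571) / 3 = 0.708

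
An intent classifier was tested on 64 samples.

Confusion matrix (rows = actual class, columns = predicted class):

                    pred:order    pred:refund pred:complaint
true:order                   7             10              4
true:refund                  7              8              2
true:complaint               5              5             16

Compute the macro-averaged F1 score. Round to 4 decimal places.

0.4722

Per-class F1 score (2·TP/(2·TP+FP+FN)):
  order: TP=7, FP=7+5=12, FN=10+4=14 → 14/40 = 0.35000
  refund: TP=8, FP=10+5=15, FN=7+2=9 → 16/40 = 0.40000
  complaint: TP=16, FP=4+2=6, FN=5+5=10 → 32/48 = 0.66667
Macro-F1 score = mean = (0.35000 + 0.40000 + 0.66667) / 3 = 0.4722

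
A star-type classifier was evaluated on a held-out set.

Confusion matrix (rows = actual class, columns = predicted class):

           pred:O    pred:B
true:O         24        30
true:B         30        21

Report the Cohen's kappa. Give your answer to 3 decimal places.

-0.144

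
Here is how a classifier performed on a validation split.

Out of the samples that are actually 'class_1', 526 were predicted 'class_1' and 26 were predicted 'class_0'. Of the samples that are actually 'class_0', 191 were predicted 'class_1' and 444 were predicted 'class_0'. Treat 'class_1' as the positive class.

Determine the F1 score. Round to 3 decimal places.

0.829

Precision = TP/(TP+FP) = 526/717 = 0.7336
Recall = TP/(TP+FN) = 526/552 = 0.9529
F1 = 2·TP/(2·TP+FP+FN) = 1052/1269 = 0.829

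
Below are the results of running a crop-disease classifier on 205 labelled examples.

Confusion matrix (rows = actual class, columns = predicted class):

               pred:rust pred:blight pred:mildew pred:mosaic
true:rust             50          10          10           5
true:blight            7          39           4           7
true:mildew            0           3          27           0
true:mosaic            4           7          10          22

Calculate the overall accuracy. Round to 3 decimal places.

Accuracy = trace / total = (50+39+27+22=138) / 205 = 138/205 = 0.673

0.673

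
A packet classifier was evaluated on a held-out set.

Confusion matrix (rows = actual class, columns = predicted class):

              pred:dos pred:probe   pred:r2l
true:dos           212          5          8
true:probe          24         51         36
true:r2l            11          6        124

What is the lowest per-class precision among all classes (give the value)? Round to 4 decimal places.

Per-class precision (TP/(TP+FP)):
  dos: TP=212, FP=24+11=35 → 212/247 = 0.85830
  probe: TP=51, FP=5+6=11 → 51/62 = 0.82258
  r2l: TP=124, FP=8+36=44 → 124/168 = 0.73810
Lowest is class 'r2l' with precision = 0.7381.

0.7381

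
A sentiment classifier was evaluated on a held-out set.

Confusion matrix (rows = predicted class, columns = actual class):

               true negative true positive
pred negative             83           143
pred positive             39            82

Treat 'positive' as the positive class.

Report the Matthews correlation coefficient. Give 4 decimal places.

0.0449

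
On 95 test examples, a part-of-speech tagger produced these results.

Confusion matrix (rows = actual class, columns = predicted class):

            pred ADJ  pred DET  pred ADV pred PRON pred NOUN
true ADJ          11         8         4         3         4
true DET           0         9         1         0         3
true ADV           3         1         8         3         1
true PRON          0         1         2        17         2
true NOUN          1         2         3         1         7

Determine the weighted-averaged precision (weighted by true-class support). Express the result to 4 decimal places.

Per-class precision (TP/(TP+FP)):
  ADJ: TP=11, FP=0+3+0+1=4 → 11/15 = 0.73333
  DET: TP=9, FP=8+1+1+2=12 → 9/21 = 0.42857
  ADV: TP=8, FP=4+1+2+3=10 → 8/18 = 0.44444
  PRON: TP=17, FP=3+0+3+1=7 → 17/24 = 0.70833
  NOUN: TP=7, FP=4+3+1+2=10 → 7/17 = 0.41176
Weighted-precision = Σ (supportᵢ/N)·precisionᵢ with N=95: (30/95)·0.73333 + (13/95)·0.42857 + (16/95)·0.44444 + (22/95)·0.70833 + (14/95)·0.41176 = 0.5898

0.5898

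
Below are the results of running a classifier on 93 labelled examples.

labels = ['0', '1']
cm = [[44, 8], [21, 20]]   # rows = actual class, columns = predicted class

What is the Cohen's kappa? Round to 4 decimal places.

Observed agreement pₒ = trace/N = 64/93 = 0.68817
Expected agreement pₑ = Σ (rowᵢ·colᵢ)/N² = (52·65 + 41·28)/93² = 0.52353
κ = (pₒ − pₑ)/(1 − pₑ) = (0.68817 − 0.52353)/(1 − 0.52353) = 0.3455

0.3455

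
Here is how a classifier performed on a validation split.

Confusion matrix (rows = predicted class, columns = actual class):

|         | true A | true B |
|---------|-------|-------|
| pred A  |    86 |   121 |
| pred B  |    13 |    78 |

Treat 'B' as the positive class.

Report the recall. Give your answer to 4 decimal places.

Recall = TP/(TP+FN) = 78/(78+121) = 78/199 = 0.3920

0.3920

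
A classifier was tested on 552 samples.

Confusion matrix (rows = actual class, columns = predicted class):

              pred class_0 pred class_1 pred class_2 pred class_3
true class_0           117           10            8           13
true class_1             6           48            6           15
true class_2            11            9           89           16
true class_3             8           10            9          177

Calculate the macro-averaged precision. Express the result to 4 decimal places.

0.7607

Per-class precision (TP/(TP+FP)):
  class_0: TP=117, FP=6+11+8=25 → 117/142 = 0.82394
  class_1: TP=48, FP=10+9+10=29 → 48/77 = 0.62338
  class_2: TP=89, FP=8+6+9=23 → 89/112 = 0.79464
  class_3: TP=177, FP=13+15+16=44 → 177/221 = 0.80090
Macro-precision = mean = (0.82394 + 0.62338 + 0.79464 + 0.80090) / 4 = 0.7607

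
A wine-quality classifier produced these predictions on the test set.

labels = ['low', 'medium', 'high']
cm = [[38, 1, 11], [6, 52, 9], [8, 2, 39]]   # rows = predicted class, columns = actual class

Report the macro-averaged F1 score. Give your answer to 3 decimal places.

Per-class F1 score (2·TP/(2·TP+FP+FN)):
  low: TP=38, FP=1+11=12, FN=6+8=14 → 76/102 = 0.7451
  medium: TP=52, FP=6+9=15, FN=1+2=3 → 104/122 = 0.8525
  high: TP=39, FP=8+2=10, FN=11+9=20 → 78/108 = 0.7222
Macro-F1 score = mean = (0.7451 + 0.8525 + 0.7222) / 3 = 0.773

0.773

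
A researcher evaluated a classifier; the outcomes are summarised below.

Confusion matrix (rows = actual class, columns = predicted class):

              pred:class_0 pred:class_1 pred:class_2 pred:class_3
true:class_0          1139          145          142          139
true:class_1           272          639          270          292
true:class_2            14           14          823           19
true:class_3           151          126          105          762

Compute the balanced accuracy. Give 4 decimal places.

Balanced accuracy = mean of per-class recall.
  class_0: recall = 1139/1565 = 0.72780
  class_1: recall = 639/1473 = 0.43381
  class_2: recall = 823/870 = 0.94598
  class_3: recall = 762/1144 = 0.66608
Mean = (0.72780 + 0.43381 + 0.94598 + 0.66608) / 4 = 0.6934

0.6934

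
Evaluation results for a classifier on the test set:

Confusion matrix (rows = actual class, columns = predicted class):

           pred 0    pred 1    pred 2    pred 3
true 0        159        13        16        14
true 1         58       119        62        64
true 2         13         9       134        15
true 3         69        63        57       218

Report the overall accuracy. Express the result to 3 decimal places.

0.582

Accuracy = trace / total = (159+119+134+218=630) / 1083 = 630/1083 = 0.582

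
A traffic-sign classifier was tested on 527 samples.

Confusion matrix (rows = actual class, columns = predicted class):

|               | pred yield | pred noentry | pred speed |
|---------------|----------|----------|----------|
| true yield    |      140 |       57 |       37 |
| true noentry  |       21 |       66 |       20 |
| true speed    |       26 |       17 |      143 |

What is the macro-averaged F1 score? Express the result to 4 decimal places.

Per-class F1 score (2·TP/(2·TP+FP+FN)):
  yield: TP=140, FP=21+26=47, FN=57+37=94 → 280/421 = 0.66508
  noentry: TP=66, FP=57+17=74, FN=21+20=41 → 132/247 = 0.53441
  speed: TP=143, FP=37+20=57, FN=26+17=43 → 286/386 = 0.74093
Macro-F1 score = mean = (0.66508 + 0.53441 + 0.74093) / 3 = 0.6468

0.6468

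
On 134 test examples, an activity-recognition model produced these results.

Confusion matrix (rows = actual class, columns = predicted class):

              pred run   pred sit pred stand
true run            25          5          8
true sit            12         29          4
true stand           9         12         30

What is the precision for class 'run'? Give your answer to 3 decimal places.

0.543

precision = TP/(TP+FP).
run: TP=25, FP=12+9=21 → 25/46 = 0.5435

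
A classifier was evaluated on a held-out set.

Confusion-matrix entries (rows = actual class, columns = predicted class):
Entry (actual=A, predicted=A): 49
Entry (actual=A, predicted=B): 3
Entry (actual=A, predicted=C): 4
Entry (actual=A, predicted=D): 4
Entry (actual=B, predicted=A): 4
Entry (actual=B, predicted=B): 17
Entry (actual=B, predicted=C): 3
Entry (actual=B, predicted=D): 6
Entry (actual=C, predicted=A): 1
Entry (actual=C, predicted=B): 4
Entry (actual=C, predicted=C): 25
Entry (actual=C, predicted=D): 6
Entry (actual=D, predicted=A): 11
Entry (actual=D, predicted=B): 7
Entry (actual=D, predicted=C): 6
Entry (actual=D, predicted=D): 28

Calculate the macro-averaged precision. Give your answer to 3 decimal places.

0.649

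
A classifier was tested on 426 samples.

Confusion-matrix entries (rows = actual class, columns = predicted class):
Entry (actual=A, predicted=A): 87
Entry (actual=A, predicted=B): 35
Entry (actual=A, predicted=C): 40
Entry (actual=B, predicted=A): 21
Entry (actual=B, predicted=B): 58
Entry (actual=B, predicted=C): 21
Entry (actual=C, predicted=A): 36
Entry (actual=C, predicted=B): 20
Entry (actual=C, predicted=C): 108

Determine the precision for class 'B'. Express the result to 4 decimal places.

One-vs-rest for 'B': TP = diagonal; FP = other classes predicted 'B'; FN = 'B' predicted as other.
precision = TP/(TP+FP).
B: TP=58, FP=35+20=55 → 58/113 = 0.51327

0.5133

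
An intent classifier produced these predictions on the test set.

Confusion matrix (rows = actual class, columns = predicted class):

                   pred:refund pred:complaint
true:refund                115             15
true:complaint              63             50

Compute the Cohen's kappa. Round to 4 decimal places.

0.3364

Observed agreement pₒ = trace/N = 165/243 = 0.67901
Expected agreement pₑ = Σ (rowᵢ·colᵢ)/N² = (130·178 + 113·65)/243² = 0.51627
κ = (pₒ − pₑ)/(1 − pₑ) = (0.67901 − 0.51627)/(1 − 0.51627) = 0.3364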